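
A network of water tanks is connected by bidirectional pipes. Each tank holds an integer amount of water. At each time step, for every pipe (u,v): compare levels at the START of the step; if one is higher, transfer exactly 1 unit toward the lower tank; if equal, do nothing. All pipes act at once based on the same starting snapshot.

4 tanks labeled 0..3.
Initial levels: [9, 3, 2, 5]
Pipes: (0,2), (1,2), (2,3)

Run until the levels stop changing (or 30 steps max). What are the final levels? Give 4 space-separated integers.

Answer: 5 5 4 5

Derivation:
Step 1: flows [0->2,1->2,3->2] -> levels [8 2 5 4]
Step 2: flows [0->2,2->1,2->3] -> levels [7 3 4 5]
Step 3: flows [0->2,2->1,3->2] -> levels [6 4 5 4]
Step 4: flows [0->2,2->1,2->3] -> levels [5 5 4 5]
Step 5: flows [0->2,1->2,3->2] -> levels [4 4 7 4]
Step 6: flows [2->0,2->1,2->3] -> levels [5 5 4 5]
  -> period-2 cycle: step 6 state = step 4 state; never stabilizes
  -> state at step 30: (30-4) mod 2 = 0, same as step 4 -> [5 5 4 5]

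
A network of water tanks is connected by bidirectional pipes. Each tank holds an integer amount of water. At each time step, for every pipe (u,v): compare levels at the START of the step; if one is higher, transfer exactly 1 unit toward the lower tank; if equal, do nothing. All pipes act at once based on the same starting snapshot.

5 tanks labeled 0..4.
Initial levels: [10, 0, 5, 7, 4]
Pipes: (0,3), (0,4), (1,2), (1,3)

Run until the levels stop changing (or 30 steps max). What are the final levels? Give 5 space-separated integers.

Step 1: flows [0->3,0->4,2->1,3->1] -> levels [8 2 4 7 5]
Step 2: flows [0->3,0->4,2->1,3->1] -> levels [6 4 3 7 6]
Step 3: flows [3->0,0=4,1->2,3->1] -> levels [7 4 4 5 6]
Step 4: flows [0->3,0->4,1=2,3->1] -> levels [5 5 4 5 7]
Step 5: flows [0=3,4->0,1->2,1=3] -> levels [6 4 5 5 6]
Step 6: flows [0->3,0=4,2->1,3->1] -> levels [5 6 4 5 6]
Step 7: flows [0=3,4->0,1->2,1->3] -> levels [6 4 5 6 5]
Step 8: flows [0=3,0->4,2->1,3->1] -> levels [5 6 4 5 6]
  -> period-2 cycle: step 8 state = step 6 state; never stabilizes
  -> state at step 30: (30-6) mod 2 = 0, same as step 6 -> [5 6 4 5 6]

Answer: 5 6 4 5 6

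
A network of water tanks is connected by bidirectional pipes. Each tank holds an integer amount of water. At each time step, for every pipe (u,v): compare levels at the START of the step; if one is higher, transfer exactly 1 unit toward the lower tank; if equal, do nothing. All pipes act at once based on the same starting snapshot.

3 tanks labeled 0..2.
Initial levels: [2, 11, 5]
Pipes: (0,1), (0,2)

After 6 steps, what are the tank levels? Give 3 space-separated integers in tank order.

Step 1: flows [1->0,2->0] -> levels [4 10 4]
Step 2: flows [1->0,0=2] -> levels [5 9 4]
Step 3: flows [1->0,0->2] -> levels [5 8 5]
Step 4: flows [1->0,0=2] -> levels [6 7 5]
Step 5: flows [1->0,0->2] -> levels [6 6 6]
Step 6: flows [0=1,0=2] -> levels [6 6 6]

Answer: 6 6 6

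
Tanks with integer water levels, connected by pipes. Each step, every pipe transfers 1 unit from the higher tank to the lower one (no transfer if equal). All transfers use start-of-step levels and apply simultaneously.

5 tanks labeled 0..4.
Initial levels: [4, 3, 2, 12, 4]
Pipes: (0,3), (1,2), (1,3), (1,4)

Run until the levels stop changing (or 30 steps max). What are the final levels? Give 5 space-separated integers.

Answer: 5 3 5 7 5

Derivation:
Step 1: flows [3->0,1->2,3->1,4->1] -> levels [5 4 3 10 3]
Step 2: flows [3->0,1->2,3->1,1->4] -> levels [6 3 4 8 4]
Step 3: flows [3->0,2->1,3->1,4->1] -> levels [7 6 3 6 3]
Step 4: flows [0->3,1->2,1=3,1->4] -> levels [6 4 4 7 4]
Step 5: flows [3->0,1=2,3->1,1=4] -> levels [7 5 4 5 4]
Step 6: flows [0->3,1->2,1=3,1->4] -> levels [6 3 5 6 5]
Step 7: flows [0=3,2->1,3->1,4->1] -> levels [6 6 4 5 4]
Step 8: flows [0->3,1->2,1->3,1->4] -> levels [5 3 5 7 5]
Step 9: flows [3->0,2->1,3->1,4->1] -> levels [6 6 4 5 4]
  -> period-2 cycle: step 9 state = step 7 state; never stabilizes
  -> state at step 30: (30-7) mod 2 = 1, same as step 8 -> [5 3 5 7 5]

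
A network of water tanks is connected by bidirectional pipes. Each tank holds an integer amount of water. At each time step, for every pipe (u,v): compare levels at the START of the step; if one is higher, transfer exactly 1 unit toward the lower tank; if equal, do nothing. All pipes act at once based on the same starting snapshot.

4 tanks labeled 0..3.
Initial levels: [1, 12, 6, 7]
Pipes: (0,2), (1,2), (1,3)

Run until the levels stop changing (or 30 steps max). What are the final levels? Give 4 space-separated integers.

Answer: 6 6 7 7

Derivation:
Step 1: flows [2->0,1->2,1->3] -> levels [2 10 6 8]
Step 2: flows [2->0,1->2,1->3] -> levels [3 8 6 9]
Step 3: flows [2->0,1->2,3->1] -> levels [4 8 6 8]
Step 4: flows [2->0,1->2,1=3] -> levels [5 7 6 8]
Step 5: flows [2->0,1->2,3->1] -> levels [6 7 6 7]
Step 6: flows [0=2,1->2,1=3] -> levels [6 6 7 7]
Step 7: flows [2->0,2->1,3->1] -> levels [7 8 5 6]
Step 8: flows [0->2,1->2,1->3] -> levels [6 6 7 7]
  -> period-2 cycle: step 8 state = step 6 state; never stabilizes
  -> state at step 30: (30-6) mod 2 = 0, same as step 6 -> [6 6 7 7]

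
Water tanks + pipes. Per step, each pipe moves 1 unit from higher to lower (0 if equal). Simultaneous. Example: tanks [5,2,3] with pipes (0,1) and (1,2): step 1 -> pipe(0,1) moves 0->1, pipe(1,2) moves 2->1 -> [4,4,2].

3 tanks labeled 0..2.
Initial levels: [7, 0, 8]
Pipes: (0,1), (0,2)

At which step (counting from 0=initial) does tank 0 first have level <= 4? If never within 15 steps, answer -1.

Answer: -1

Derivation:
Step 1: flows [0->1,2->0] -> levels [7 1 7]
Step 2: flows [0->1,0=2] -> levels [6 2 7]
Step 3: flows [0->1,2->0] -> levels [6 3 6]
Step 4: flows [0->1,0=2] -> levels [5 4 6]
Step 5: flows [0->1,2->0] -> levels [5 5 5]
Step 6: flows [0=1,0=2] -> levels [5 5 5]
  -> stable; tank 0 stays at 5 > 4
Tank 0 never reaches <=4 within 15 steps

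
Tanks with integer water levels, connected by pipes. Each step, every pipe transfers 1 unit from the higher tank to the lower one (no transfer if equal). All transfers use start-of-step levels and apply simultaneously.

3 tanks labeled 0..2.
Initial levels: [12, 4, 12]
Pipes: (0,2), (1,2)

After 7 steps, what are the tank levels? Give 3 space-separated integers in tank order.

Step 1: flows [0=2,2->1] -> levels [12 5 11]
Step 2: flows [0->2,2->1] -> levels [11 6 11]
Step 3: flows [0=2,2->1] -> levels [11 7 10]
Step 4: flows [0->2,2->1] -> levels [10 8 10]
Step 5: flows [0=2,2->1] -> levels [10 9 9]
Step 6: flows [0->2,1=2] -> levels [9 9 10]
Step 7: flows [2->0,2->1] -> levels [10 10 8]

Answer: 10 10 8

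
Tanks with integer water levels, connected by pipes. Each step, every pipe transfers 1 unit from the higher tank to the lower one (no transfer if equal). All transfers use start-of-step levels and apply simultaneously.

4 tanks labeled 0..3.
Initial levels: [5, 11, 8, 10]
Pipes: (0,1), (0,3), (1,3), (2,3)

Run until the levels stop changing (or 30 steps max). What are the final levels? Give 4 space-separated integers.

Step 1: flows [1->0,3->0,1->3,3->2] -> levels [7 9 9 9]
Step 2: flows [1->0,3->0,1=3,2=3] -> levels [9 8 9 8]
Step 3: flows [0->1,0->3,1=3,2->3] -> levels [7 9 8 10]
Step 4: flows [1->0,3->0,3->1,3->2] -> levels [9 9 9 7]
Step 5: flows [0=1,0->3,1->3,2->3] -> levels [8 8 8 10]
Step 6: flows [0=1,3->0,3->1,3->2] -> levels [9 9 9 7]
  -> period-2 cycle: step 6 state = step 4 state; never stabilizes
  -> state at step 30: (30-4) mod 2 = 0, same as step 4 -> [9 9 9 7]

Answer: 9 9 9 7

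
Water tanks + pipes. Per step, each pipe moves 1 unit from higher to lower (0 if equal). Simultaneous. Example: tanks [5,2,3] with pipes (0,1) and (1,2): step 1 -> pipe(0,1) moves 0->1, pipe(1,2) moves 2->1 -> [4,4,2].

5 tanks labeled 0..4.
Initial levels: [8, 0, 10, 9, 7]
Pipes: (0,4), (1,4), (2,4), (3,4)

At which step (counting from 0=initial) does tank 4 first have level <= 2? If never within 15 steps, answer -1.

Answer: -1

Derivation:
Step 1: flows [0->4,4->1,2->4,3->4] -> levels [7 1 9 8 9]
Step 2: flows [4->0,4->1,2=4,4->3] -> levels [8 2 9 9 6]
Step 3: flows [0->4,4->1,2->4,3->4] -> levels [7 3 8 8 8]
Step 4: flows [4->0,4->1,2=4,3=4] -> levels [8 4 8 8 6]
Step 5: flows [0->4,4->1,2->4,3->4] -> levels [7 5 7 7 8]
Step 6: flows [4->0,4->1,4->2,4->3] -> levels [8 6 8 8 4]
Step 7: flows [0->4,1->4,2->4,3->4] -> levels [7 5 7 7 8]
  -> period-2 cycle (repeats step 5); tank 4 never drops to <=2
Tank 4 never reaches <=2 within 15 steps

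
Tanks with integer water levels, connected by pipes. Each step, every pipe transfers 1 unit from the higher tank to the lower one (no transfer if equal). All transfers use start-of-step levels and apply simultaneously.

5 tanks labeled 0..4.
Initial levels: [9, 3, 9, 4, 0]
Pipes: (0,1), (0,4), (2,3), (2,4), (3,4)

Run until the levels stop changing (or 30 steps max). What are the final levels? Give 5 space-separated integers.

Step 1: flows [0->1,0->4,2->3,2->4,3->4] -> levels [7 4 7 4 3]
Step 2: flows [0->1,0->4,2->3,2->4,3->4] -> levels [5 5 5 4 6]
Step 3: flows [0=1,4->0,2->3,4->2,4->3] -> levels [6 5 5 6 3]
Step 4: flows [0->1,0->4,3->2,2->4,3->4] -> levels [4 6 5 4 6]
Step 5: flows [1->0,4->0,2->3,4->2,4->3] -> levels [6 5 5 6 3]
  -> period-2 cycle: step 5 state = step 3 state; never stabilizes
  -> state at step 30: (30-3) mod 2 = 1, same as step 4 -> [4 6 5 4 6]

Answer: 4 6 5 4 6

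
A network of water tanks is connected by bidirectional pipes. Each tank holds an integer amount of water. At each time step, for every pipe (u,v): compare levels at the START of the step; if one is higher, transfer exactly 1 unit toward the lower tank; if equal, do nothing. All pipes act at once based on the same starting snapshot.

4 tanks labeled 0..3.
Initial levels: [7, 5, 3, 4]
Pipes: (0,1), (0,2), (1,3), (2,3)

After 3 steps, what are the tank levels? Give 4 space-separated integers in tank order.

Answer: 3 6 6 4

Derivation:
Step 1: flows [0->1,0->2,1->3,3->2] -> levels [5 5 5 4]
Step 2: flows [0=1,0=2,1->3,2->3] -> levels [5 4 4 6]
Step 3: flows [0->1,0->2,3->1,3->2] -> levels [3 6 6 4]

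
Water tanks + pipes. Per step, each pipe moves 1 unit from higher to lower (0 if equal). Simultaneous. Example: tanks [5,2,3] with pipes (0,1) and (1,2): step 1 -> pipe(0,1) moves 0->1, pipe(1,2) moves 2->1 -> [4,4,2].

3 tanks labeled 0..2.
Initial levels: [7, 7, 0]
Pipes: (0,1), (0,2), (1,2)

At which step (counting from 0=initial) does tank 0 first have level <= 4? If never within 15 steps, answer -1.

Step 1: flows [0=1,0->2,1->2] -> levels [6 6 2]
Step 2: flows [0=1,0->2,1->2] -> levels [5 5 4]
Step 3: flows [0=1,0->2,1->2] -> levels [4 4 6]
Tank 0 first reaches <=4 at step 3

Answer: 3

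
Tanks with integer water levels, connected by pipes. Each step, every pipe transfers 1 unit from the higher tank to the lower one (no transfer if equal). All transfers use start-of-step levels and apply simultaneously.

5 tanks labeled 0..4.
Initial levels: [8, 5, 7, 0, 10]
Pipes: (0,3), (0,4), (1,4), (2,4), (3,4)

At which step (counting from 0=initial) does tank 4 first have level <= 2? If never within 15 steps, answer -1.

Answer: -1

Derivation:
Step 1: flows [0->3,4->0,4->1,4->2,4->3] -> levels [8 6 8 2 6]
Step 2: flows [0->3,0->4,1=4,2->4,4->3] -> levels [6 6 7 4 7]
Step 3: flows [0->3,4->0,4->1,2=4,4->3] -> levels [6 7 7 6 4]
Step 4: flows [0=3,0->4,1->4,2->4,3->4] -> levels [5 6 6 5 8]
Step 5: flows [0=3,4->0,4->1,4->2,4->3] -> levels [6 7 7 6 4]
  -> period-2 cycle (repeats step 3); tank 4 never drops to <=2
Tank 4 never reaches <=2 within 15 steps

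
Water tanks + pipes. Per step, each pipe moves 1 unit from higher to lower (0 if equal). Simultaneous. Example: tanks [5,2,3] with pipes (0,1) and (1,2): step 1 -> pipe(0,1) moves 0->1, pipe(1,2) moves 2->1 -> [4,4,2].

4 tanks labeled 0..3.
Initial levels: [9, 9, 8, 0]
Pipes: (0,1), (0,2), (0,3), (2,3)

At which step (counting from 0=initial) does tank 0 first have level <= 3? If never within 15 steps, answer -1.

Answer: -1

Derivation:
Step 1: flows [0=1,0->2,0->3,2->3] -> levels [7 9 8 2]
Step 2: flows [1->0,2->0,0->3,2->3] -> levels [8 8 6 4]
Step 3: flows [0=1,0->2,0->3,2->3] -> levels [6 8 6 6]
Step 4: flows [1->0,0=2,0=3,2=3] -> levels [7 7 6 6]
Step 5: flows [0=1,0->2,0->3,2=3] -> levels [5 7 7 7]
Step 6: flows [1->0,2->0,3->0,2=3] -> levels [8 6 6 6]
Step 7: flows [0->1,0->2,0->3,2=3] -> levels [5 7 7 7]
  -> period-2 cycle (repeats step 5); tank 0 never drops to <=3
Tank 0 never reaches <=3 within 15 steps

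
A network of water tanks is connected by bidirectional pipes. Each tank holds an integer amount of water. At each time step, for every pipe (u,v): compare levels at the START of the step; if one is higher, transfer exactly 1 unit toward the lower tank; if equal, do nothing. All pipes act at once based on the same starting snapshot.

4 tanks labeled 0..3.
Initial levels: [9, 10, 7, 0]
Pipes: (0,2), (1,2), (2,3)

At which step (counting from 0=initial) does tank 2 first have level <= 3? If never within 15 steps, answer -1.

Answer: -1

Derivation:
Step 1: flows [0->2,1->2,2->3] -> levels [8 9 8 1]
Step 2: flows [0=2,1->2,2->3] -> levels [8 8 8 2]
Step 3: flows [0=2,1=2,2->3] -> levels [8 8 7 3]
Step 4: flows [0->2,1->2,2->3] -> levels [7 7 8 4]
Step 5: flows [2->0,2->1,2->3] -> levels [8 8 5 5]
Step 6: flows [0->2,1->2,2=3] -> levels [7 7 7 5]
Step 7: flows [0=2,1=2,2->3] -> levels [7 7 6 6]
Step 8: flows [0->2,1->2,2=3] -> levels [6 6 8 6]
Step 9: flows [2->0,2->1,2->3] -> levels [7 7 5 7]
Step 10: flows [0->2,1->2,3->2] -> levels [6 6 8 6]
  -> period-2 cycle (repeats step 8); tank 2 never drops to <=3
Tank 2 never reaches <=3 within 15 steps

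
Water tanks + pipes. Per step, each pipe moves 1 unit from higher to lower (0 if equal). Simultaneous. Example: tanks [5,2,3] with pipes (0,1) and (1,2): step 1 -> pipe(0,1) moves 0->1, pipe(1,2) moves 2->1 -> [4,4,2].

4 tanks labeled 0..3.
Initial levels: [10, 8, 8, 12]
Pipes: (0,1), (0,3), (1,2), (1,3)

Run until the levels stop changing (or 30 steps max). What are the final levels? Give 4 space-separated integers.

Answer: 10 8 10 10

Derivation:
Step 1: flows [0->1,3->0,1=2,3->1] -> levels [10 10 8 10]
Step 2: flows [0=1,0=3,1->2,1=3] -> levels [10 9 9 10]
Step 3: flows [0->1,0=3,1=2,3->1] -> levels [9 11 9 9]
Step 4: flows [1->0,0=3,1->2,1->3] -> levels [10 8 10 10]
Step 5: flows [0->1,0=3,2->1,3->1] -> levels [9 11 9 9]
  -> period-2 cycle: step 5 state = step 3 state; never stabilizes
  -> state at step 30: (30-3) mod 2 = 1, same as step 4 -> [10 8 10 10]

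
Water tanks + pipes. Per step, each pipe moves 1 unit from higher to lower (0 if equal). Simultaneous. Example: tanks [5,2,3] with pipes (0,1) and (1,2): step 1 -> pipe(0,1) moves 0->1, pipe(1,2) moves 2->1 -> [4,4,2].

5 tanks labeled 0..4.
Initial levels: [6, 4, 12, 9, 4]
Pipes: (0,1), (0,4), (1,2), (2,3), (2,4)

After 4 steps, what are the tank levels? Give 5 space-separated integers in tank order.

Answer: 8 6 8 7 6

Derivation:
Step 1: flows [0->1,0->4,2->1,2->3,2->4] -> levels [4 6 9 10 6]
Step 2: flows [1->0,4->0,2->1,3->2,2->4] -> levels [6 6 8 9 6]
Step 3: flows [0=1,0=4,2->1,3->2,2->4] -> levels [6 7 7 8 7]
Step 4: flows [1->0,4->0,1=2,3->2,2=4] -> levels [8 6 8 7 6]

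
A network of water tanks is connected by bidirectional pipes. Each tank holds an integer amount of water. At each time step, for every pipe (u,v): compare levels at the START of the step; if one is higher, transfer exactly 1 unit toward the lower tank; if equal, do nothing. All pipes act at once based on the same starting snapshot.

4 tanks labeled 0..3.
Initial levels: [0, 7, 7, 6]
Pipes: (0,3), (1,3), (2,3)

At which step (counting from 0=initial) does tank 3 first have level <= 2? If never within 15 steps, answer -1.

Step 1: flows [3->0,1->3,2->3] -> levels [1 6 6 7]
Step 2: flows [3->0,3->1,3->2] -> levels [2 7 7 4]
Step 3: flows [3->0,1->3,2->3] -> levels [3 6 6 5]
Step 4: flows [3->0,1->3,2->3] -> levels [4 5 5 6]
Step 5: flows [3->0,3->1,3->2] -> levels [5 6 6 3]
Step 6: flows [0->3,1->3,2->3] -> levels [4 5 5 6]
  -> period-2 cycle (repeats step 4); tank 3 never drops to <=2
Tank 3 never reaches <=2 within 15 steps

Answer: -1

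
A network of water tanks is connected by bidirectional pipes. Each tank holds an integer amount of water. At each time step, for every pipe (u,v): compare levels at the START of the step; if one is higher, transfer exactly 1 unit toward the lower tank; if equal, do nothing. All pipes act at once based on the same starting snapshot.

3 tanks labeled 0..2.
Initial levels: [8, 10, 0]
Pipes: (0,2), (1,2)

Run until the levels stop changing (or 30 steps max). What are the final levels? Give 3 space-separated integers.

Step 1: flows [0->2,1->2] -> levels [7 9 2]
Step 2: flows [0->2,1->2] -> levels [6 8 4]
Step 3: flows [0->2,1->2] -> levels [5 7 6]
Step 4: flows [2->0,1->2] -> levels [6 6 6]
Step 5: flows [0=2,1=2] -> levels [6 6 6]
  -> stable (no change)

Answer: 6 6 6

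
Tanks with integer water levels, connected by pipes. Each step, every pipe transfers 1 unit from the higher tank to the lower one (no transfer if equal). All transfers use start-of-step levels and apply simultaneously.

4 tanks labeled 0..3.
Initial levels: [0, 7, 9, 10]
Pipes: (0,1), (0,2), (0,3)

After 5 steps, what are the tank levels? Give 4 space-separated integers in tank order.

Step 1: flows [1->0,2->0,3->0] -> levels [3 6 8 9]
Step 2: flows [1->0,2->0,3->0] -> levels [6 5 7 8]
Step 3: flows [0->1,2->0,3->0] -> levels [7 6 6 7]
Step 4: flows [0->1,0->2,0=3] -> levels [5 7 7 7]
Step 5: flows [1->0,2->0,3->0] -> levels [8 6 6 6]

Answer: 8 6 6 6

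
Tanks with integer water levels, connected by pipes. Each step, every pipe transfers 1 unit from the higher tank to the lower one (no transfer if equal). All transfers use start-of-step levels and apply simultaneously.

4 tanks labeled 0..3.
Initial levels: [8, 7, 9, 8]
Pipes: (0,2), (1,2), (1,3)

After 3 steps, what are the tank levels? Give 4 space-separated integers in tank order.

Step 1: flows [2->0,2->1,3->1] -> levels [9 9 7 7]
Step 2: flows [0->2,1->2,1->3] -> levels [8 7 9 8]
  -> period-2 cycle: step 2 state = step 0 state
  -> state at step 3: (3-0) mod 2 = 1, same as step 1 -> [9 9 7 7]

Answer: 9 9 7 7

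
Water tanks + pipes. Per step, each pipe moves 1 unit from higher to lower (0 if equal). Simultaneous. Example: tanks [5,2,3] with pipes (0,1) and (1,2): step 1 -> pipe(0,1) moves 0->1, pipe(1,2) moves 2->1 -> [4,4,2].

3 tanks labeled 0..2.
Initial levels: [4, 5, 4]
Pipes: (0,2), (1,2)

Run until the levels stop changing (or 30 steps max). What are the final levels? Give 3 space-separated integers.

Step 1: flows [0=2,1->2] -> levels [4 4 5]
Step 2: flows [2->0,2->1] -> levels [5 5 3]
Step 3: flows [0->2,1->2] -> levels [4 4 5]
  -> period-2 cycle: step 3 state = step 1 state; never stabilizes
  -> state at step 30: (30-1) mod 2 = 1, same as step 2 -> [5 5 3]

Answer: 5 5 3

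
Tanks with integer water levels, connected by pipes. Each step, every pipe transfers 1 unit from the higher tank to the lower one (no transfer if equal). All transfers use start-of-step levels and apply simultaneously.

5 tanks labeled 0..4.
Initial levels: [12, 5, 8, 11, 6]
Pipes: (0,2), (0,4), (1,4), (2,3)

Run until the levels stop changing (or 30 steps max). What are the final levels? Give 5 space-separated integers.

Step 1: flows [0->2,0->4,4->1,3->2] -> levels [10 6 10 10 6]
Step 2: flows [0=2,0->4,1=4,2=3] -> levels [9 6 10 10 7]
Step 3: flows [2->0,0->4,4->1,2=3] -> levels [9 7 9 10 7]
Step 4: flows [0=2,0->4,1=4,3->2] -> levels [8 7 10 9 8]
Step 5: flows [2->0,0=4,4->1,2->3] -> levels [9 8 8 10 7]
Step 6: flows [0->2,0->4,1->4,3->2] -> levels [7 7 10 9 9]
Step 7: flows [2->0,4->0,4->1,2->3] -> levels [9 8 8 10 7]
  -> period-2 cycle: step 7 state = step 5 state; never stabilizes
  -> state at step 30: (30-5) mod 2 = 1, same as step 6 -> [7 7 10 9 9]

Answer: 7 7 10 9 9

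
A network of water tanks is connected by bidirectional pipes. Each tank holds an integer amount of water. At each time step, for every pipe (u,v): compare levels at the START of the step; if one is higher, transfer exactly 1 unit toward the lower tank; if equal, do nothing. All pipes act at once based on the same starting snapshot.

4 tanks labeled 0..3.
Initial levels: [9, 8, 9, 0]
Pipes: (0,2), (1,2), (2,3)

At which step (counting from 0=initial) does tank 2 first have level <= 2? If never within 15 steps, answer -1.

Answer: -1

Derivation:
Step 1: flows [0=2,2->1,2->3] -> levels [9 9 7 1]
Step 2: flows [0->2,1->2,2->3] -> levels [8 8 8 2]
Step 3: flows [0=2,1=2,2->3] -> levels [8 8 7 3]
Step 4: flows [0->2,1->2,2->3] -> levels [7 7 8 4]
Step 5: flows [2->0,2->1,2->3] -> levels [8 8 5 5]
Step 6: flows [0->2,1->2,2=3] -> levels [7 7 7 5]
Step 7: flows [0=2,1=2,2->3] -> levels [7 7 6 6]
Step 8: flows [0->2,1->2,2=3] -> levels [6 6 8 6]
Step 9: flows [2->0,2->1,2->3] -> levels [7 7 5 7]
Step 10: flows [0->2,1->2,3->2] -> levels [6 6 8 6]
  -> period-2 cycle (repeats step 8); tank 2 never drops to <=2
Tank 2 never reaches <=2 within 15 steps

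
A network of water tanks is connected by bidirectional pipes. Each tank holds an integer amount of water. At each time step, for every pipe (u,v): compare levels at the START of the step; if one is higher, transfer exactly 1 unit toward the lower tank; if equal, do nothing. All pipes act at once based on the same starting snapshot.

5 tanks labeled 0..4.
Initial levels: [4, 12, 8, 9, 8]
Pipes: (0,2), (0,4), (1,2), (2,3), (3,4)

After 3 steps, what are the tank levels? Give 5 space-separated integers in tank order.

Step 1: flows [2->0,4->0,1->2,3->2,3->4] -> levels [6 11 9 7 8]
Step 2: flows [2->0,4->0,1->2,2->3,4->3] -> levels [8 10 8 9 6]
Step 3: flows [0=2,0->4,1->2,3->2,3->4] -> levels [7 9 10 7 8]

Answer: 7 9 10 7 8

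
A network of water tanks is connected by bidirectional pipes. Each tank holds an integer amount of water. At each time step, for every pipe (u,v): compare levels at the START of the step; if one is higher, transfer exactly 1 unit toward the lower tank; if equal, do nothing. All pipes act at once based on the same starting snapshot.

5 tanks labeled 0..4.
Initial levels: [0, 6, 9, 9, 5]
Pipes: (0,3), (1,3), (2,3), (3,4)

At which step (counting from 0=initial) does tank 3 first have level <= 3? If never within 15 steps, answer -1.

Step 1: flows [3->0,3->1,2=3,3->4] -> levels [1 7 9 6 6]
Step 2: flows [3->0,1->3,2->3,3=4] -> levels [2 6 8 7 6]
Step 3: flows [3->0,3->1,2->3,3->4] -> levels [3 7 7 5 7]
Step 4: flows [3->0,1->3,2->3,4->3] -> levels [4 6 6 7 6]
Step 5: flows [3->0,3->1,3->2,3->4] -> levels [5 7 7 3 7]
Tank 3 first reaches <=3 at step 5

Answer: 5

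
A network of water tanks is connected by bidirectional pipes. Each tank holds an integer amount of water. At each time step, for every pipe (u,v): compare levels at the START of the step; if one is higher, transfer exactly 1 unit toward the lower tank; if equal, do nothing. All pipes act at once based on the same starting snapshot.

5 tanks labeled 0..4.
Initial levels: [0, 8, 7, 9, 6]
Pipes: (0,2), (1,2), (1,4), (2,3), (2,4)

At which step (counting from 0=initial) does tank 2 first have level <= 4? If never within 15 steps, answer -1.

Answer: 5

Derivation:
Step 1: flows [2->0,1->2,1->4,3->2,2->4] -> levels [1 6 7 8 8]
Step 2: flows [2->0,2->1,4->1,3->2,4->2] -> levels [2 8 7 7 6]
Step 3: flows [2->0,1->2,1->4,2=3,2->4] -> levels [3 6 6 7 8]
Step 4: flows [2->0,1=2,4->1,3->2,4->2] -> levels [4 7 7 6 6]
Step 5: flows [2->0,1=2,1->4,2->3,2->4] -> levels [5 6 4 7 8]
Tank 2 first reaches <=4 at step 5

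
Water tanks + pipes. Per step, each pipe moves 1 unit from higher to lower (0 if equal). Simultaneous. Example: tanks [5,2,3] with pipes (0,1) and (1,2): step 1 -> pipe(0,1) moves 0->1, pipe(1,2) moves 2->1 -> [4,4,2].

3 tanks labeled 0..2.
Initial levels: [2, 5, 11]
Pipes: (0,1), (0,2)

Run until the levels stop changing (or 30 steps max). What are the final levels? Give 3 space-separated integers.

Answer: 6 6 6

Derivation:
Step 1: flows [1->0,2->0] -> levels [4 4 10]
Step 2: flows [0=1,2->0] -> levels [5 4 9]
Step 3: flows [0->1,2->0] -> levels [5 5 8]
Step 4: flows [0=1,2->0] -> levels [6 5 7]
Step 5: flows [0->1,2->0] -> levels [6 6 6]
Step 6: flows [0=1,0=2] -> levels [6 6 6]
  -> stable (no change)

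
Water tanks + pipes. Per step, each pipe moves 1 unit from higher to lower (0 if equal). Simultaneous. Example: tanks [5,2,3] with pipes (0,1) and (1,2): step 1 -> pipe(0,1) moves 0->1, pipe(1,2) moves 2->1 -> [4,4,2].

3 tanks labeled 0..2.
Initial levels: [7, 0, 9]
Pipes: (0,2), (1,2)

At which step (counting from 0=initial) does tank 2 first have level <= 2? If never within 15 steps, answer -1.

Step 1: flows [2->0,2->1] -> levels [8 1 7]
Step 2: flows [0->2,2->1] -> levels [7 2 7]
Step 3: flows [0=2,2->1] -> levels [7 3 6]
Step 4: flows [0->2,2->1] -> levels [6 4 6]
Step 5: flows [0=2,2->1] -> levels [6 5 5]
Step 6: flows [0->2,1=2] -> levels [5 5 6]
Step 7: flows [2->0,2->1] -> levels [6 6 4]
Step 8: flows [0->2,1->2] -> levels [5 5 6]
  -> period-2 cycle (repeats step 6); tank 2 never drops to <=2
Tank 2 never reaches <=2 within 15 steps

Answer: -1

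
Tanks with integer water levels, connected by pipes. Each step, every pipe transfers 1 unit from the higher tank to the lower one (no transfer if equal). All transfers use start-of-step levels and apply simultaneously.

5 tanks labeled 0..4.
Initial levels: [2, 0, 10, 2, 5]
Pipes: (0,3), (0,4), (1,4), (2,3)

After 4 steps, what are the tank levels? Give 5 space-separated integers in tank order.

Answer: 4 3 6 4 2

Derivation:
Step 1: flows [0=3,4->0,4->1,2->3] -> levels [3 1 9 3 3]
Step 2: flows [0=3,0=4,4->1,2->3] -> levels [3 2 8 4 2]
Step 3: flows [3->0,0->4,1=4,2->3] -> levels [3 2 7 4 3]
Step 4: flows [3->0,0=4,4->1,2->3] -> levels [4 3 6 4 2]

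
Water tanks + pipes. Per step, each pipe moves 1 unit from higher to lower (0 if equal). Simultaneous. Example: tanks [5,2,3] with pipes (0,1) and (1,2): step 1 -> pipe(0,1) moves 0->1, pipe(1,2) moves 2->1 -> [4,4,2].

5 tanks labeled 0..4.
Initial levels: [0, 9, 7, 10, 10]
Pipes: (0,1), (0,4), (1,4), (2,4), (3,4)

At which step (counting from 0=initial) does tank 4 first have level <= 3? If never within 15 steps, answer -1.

Step 1: flows [1->0,4->0,4->1,4->2,3=4] -> levels [2 9 8 10 7]
Step 2: flows [1->0,4->0,1->4,2->4,3->4] -> levels [4 7 7 9 9]
Step 3: flows [1->0,4->0,4->1,4->2,3=4] -> levels [6 7 8 9 6]
Step 4: flows [1->0,0=4,1->4,2->4,3->4] -> levels [7 5 7 8 9]
Step 5: flows [0->1,4->0,4->1,4->2,4->3] -> levels [7 7 8 9 5]
Step 6: flows [0=1,0->4,1->4,2->4,3->4] -> levels [6 6 7 8 9]
Step 7: flows [0=1,4->0,4->1,4->2,4->3] -> levels [7 7 8 9 5]
  -> period-2 cycle (repeats step 5); tank 4 never drops to <=3
Tank 4 never reaches <=3 within 15 steps

Answer: -1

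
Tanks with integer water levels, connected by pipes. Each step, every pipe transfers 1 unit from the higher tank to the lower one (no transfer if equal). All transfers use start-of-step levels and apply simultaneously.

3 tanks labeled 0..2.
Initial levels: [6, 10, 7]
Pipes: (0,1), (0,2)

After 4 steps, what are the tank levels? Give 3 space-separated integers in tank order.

Answer: 9 7 7

Derivation:
Step 1: flows [1->0,2->0] -> levels [8 9 6]
Step 2: flows [1->0,0->2] -> levels [8 8 7]
Step 3: flows [0=1,0->2] -> levels [7 8 8]
Step 4: flows [1->0,2->0] -> levels [9 7 7]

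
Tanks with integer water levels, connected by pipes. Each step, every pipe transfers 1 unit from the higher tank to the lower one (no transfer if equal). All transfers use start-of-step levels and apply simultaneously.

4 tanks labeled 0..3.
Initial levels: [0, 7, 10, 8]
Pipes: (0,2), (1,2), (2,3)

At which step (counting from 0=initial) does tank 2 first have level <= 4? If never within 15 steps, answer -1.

Step 1: flows [2->0,2->1,2->3] -> levels [1 8 7 9]
Step 2: flows [2->0,1->2,3->2] -> levels [2 7 8 8]
Step 3: flows [2->0,2->1,2=3] -> levels [3 8 6 8]
Step 4: flows [2->0,1->2,3->2] -> levels [4 7 7 7]
Step 5: flows [2->0,1=2,2=3] -> levels [5 7 6 7]
Step 6: flows [2->0,1->2,3->2] -> levels [6 6 7 6]
Step 7: flows [2->0,2->1,2->3] -> levels [7 7 4 7]
Tank 2 first reaches <=4 at step 7

Answer: 7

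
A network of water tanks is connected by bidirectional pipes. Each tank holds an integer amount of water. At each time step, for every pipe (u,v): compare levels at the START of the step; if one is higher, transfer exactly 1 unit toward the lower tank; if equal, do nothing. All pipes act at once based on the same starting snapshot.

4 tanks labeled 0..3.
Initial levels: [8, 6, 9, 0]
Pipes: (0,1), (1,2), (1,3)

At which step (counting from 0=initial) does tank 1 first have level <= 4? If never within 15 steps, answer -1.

Answer: 5

Derivation:
Step 1: flows [0->1,2->1,1->3] -> levels [7 7 8 1]
Step 2: flows [0=1,2->1,1->3] -> levels [7 7 7 2]
Step 3: flows [0=1,1=2,1->3] -> levels [7 6 7 3]
Step 4: flows [0->1,2->1,1->3] -> levels [6 7 6 4]
Step 5: flows [1->0,1->2,1->3] -> levels [7 4 7 5]
Tank 1 first reaches <=4 at step 5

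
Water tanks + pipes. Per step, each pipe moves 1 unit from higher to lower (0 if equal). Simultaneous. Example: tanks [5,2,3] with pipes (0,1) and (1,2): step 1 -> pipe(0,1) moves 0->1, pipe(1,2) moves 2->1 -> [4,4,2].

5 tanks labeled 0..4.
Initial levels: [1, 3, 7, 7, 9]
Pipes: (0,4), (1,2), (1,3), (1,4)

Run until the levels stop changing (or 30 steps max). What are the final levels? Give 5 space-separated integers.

Answer: 5 7 6 6 3

Derivation:
Step 1: flows [4->0,2->1,3->1,4->1] -> levels [2 6 6 6 7]
Step 2: flows [4->0,1=2,1=3,4->1] -> levels [3 7 6 6 5]
Step 3: flows [4->0,1->2,1->3,1->4] -> levels [4 4 7 7 5]
Step 4: flows [4->0,2->1,3->1,4->1] -> levels [5 7 6 6 3]
Step 5: flows [0->4,1->2,1->3,1->4] -> levels [4 4 7 7 5]
  -> period-2 cycle: step 5 state = step 3 state; never stabilizes
  -> state at step 30: (30-3) mod 2 = 1, same as step 4 -> [5 7 6 6 3]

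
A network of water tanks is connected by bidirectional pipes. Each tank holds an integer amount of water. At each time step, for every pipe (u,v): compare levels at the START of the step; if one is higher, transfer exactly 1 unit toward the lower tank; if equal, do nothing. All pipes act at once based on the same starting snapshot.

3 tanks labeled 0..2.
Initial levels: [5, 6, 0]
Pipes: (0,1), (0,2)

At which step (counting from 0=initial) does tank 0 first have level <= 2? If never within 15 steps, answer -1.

Step 1: flows [1->0,0->2] -> levels [5 5 1]
Step 2: flows [0=1,0->2] -> levels [4 5 2]
Step 3: flows [1->0,0->2] -> levels [4 4 3]
Step 4: flows [0=1,0->2] -> levels [3 4 4]
Step 5: flows [1->0,2->0] -> levels [5 3 3]
Step 6: flows [0->1,0->2] -> levels [3 4 4]
  -> period-2 cycle (repeats step 4); tank 0 never drops to <=2
Tank 0 never reaches <=2 within 15 steps

Answer: -1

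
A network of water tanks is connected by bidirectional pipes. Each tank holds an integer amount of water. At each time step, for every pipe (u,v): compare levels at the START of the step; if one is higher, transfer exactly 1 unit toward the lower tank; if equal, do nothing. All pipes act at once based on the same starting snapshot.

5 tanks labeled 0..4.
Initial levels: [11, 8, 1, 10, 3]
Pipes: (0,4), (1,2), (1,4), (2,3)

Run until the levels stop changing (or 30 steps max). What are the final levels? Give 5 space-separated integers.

Answer: 6 6 7 6 8

Derivation:
Step 1: flows [0->4,1->2,1->4,3->2] -> levels [10 6 3 9 5]
Step 2: flows [0->4,1->2,1->4,3->2] -> levels [9 4 5 8 7]
Step 3: flows [0->4,2->1,4->1,3->2] -> levels [8 6 5 7 7]
Step 4: flows [0->4,1->2,4->1,3->2] -> levels [7 6 7 6 7]
Step 5: flows [0=4,2->1,4->1,2->3] -> levels [7 8 5 7 6]
Step 6: flows [0->4,1->2,1->4,3->2] -> levels [6 6 7 6 8]
Step 7: flows [4->0,2->1,4->1,2->3] -> levels [7 8 5 7 6]
  -> period-2 cycle: step 7 state = step 5 state; never stabilizes
  -> state at step 30: (30-5) mod 2 = 1, same as step 6 -> [6 6 7 6 8]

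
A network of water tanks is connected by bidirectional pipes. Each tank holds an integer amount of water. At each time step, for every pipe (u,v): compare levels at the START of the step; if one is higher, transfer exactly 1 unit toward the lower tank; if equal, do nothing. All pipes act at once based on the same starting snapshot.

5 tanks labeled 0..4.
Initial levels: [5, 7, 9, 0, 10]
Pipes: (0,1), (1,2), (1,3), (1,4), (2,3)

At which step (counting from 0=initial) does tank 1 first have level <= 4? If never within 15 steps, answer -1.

Answer: 4

Derivation:
Step 1: flows [1->0,2->1,1->3,4->1,2->3] -> levels [6 7 7 2 9]
Step 2: flows [1->0,1=2,1->3,4->1,2->3] -> levels [7 6 6 4 8]
Step 3: flows [0->1,1=2,1->3,4->1,2->3] -> levels [6 7 5 6 7]
Step 4: flows [1->0,1->2,1->3,1=4,3->2] -> levels [7 4 7 6 7]
Tank 1 first reaches <=4 at step 4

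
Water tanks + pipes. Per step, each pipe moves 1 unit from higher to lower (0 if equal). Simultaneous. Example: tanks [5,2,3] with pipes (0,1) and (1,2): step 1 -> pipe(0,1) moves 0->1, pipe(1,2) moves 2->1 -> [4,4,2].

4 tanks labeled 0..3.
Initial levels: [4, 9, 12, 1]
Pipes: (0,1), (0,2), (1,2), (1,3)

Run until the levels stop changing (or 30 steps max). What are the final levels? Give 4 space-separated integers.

Answer: 7 5 7 7

Derivation:
Step 1: flows [1->0,2->0,2->1,1->3] -> levels [6 8 10 2]
Step 2: flows [1->0,2->0,2->1,1->3] -> levels [8 7 8 3]
Step 3: flows [0->1,0=2,2->1,1->3] -> levels [7 8 7 4]
Step 4: flows [1->0,0=2,1->2,1->3] -> levels [8 5 8 5]
Step 5: flows [0->1,0=2,2->1,1=3] -> levels [7 7 7 5]
Step 6: flows [0=1,0=2,1=2,1->3] -> levels [7 6 7 6]
Step 7: flows [0->1,0=2,2->1,1=3] -> levels [6 8 6 6]
Step 8: flows [1->0,0=2,1->2,1->3] -> levels [7 5 7 7]
Step 9: flows [0->1,0=2,2->1,3->1] -> levels [6 8 6 6]
  -> period-2 cycle: step 9 state = step 7 state; never stabilizes
  -> state at step 30: (30-7) mod 2 = 1, same as step 8 -> [7 5 7 7]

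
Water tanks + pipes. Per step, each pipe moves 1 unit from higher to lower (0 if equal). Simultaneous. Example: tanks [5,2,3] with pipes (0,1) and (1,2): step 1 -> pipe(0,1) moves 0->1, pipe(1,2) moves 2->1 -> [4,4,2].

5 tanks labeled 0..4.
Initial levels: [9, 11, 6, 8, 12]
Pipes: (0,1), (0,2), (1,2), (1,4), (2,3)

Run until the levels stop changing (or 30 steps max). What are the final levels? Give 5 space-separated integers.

Step 1: flows [1->0,0->2,1->2,4->1,3->2] -> levels [9 10 9 7 11]
Step 2: flows [1->0,0=2,1->2,4->1,2->3] -> levels [10 9 9 8 10]
Step 3: flows [0->1,0->2,1=2,4->1,2->3] -> levels [8 11 9 9 9]
Step 4: flows [1->0,2->0,1->2,1->4,2=3] -> levels [10 8 9 9 10]
Step 5: flows [0->1,0->2,2->1,4->1,2=3] -> levels [8 11 9 9 9]
  -> period-2 cycle: step 5 state = step 3 state; never stabilizes
  -> state at step 30: (30-3) mod 2 = 1, same as step 4 -> [10 8 9 9 10]

Answer: 10 8 9 9 10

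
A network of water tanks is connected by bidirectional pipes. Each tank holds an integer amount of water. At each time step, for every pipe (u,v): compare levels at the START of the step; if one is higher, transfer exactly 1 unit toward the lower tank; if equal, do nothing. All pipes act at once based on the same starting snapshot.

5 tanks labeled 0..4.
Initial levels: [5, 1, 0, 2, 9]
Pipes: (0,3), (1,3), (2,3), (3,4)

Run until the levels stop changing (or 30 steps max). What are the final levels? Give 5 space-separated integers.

Answer: 2 2 2 6 5

Derivation:
Step 1: flows [0->3,3->1,3->2,4->3] -> levels [4 2 1 2 8]
Step 2: flows [0->3,1=3,3->2,4->3] -> levels [3 2 2 3 7]
Step 3: flows [0=3,3->1,3->2,4->3] -> levels [3 3 3 2 6]
Step 4: flows [0->3,1->3,2->3,4->3] -> levels [2 2 2 6 5]
Step 5: flows [3->0,3->1,3->2,3->4] -> levels [3 3 3 2 6]
  -> period-2 cycle: step 5 state = step 3 state; never stabilizes
  -> state at step 30: (30-3) mod 2 = 1, same as step 4 -> [2 2 2 6 5]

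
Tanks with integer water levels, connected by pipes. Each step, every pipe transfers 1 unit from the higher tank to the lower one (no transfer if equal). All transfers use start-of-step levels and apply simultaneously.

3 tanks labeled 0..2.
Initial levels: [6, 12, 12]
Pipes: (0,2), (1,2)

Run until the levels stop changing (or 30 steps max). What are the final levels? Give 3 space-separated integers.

Step 1: flows [2->0,1=2] -> levels [7 12 11]
Step 2: flows [2->0,1->2] -> levels [8 11 11]
Step 3: flows [2->0,1=2] -> levels [9 11 10]
Step 4: flows [2->0,1->2] -> levels [10 10 10]
Step 5: flows [0=2,1=2] -> levels [10 10 10]
  -> stable (no change)

Answer: 10 10 10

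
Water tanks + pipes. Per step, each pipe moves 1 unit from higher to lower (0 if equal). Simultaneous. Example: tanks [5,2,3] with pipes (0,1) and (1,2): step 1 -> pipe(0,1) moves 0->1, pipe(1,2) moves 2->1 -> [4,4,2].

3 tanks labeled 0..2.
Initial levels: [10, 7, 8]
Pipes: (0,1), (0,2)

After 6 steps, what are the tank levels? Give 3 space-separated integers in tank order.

Step 1: flows [0->1,0->2] -> levels [8 8 9]
Step 2: flows [0=1,2->0] -> levels [9 8 8]
Step 3: flows [0->1,0->2] -> levels [7 9 9]
Step 4: flows [1->0,2->0] -> levels [9 8 8]
  -> period-2 cycle: step 4 state = step 2 state
  -> state at step 6: (6-2) mod 2 = 0, same as step 2 -> [9 8 8]

Answer: 9 8 8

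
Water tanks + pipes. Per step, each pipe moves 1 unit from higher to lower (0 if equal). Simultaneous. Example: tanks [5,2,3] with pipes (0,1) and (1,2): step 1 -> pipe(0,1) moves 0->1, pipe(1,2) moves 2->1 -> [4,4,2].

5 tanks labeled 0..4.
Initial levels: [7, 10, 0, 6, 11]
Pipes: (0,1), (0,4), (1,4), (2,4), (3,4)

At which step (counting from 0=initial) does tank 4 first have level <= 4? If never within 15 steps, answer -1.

Answer: 7

Derivation:
Step 1: flows [1->0,4->0,4->1,4->2,4->3] -> levels [9 10 1 7 7]
Step 2: flows [1->0,0->4,1->4,4->2,3=4] -> levels [9 8 2 7 8]
Step 3: flows [0->1,0->4,1=4,4->2,4->3] -> levels [7 9 3 8 7]
Step 4: flows [1->0,0=4,1->4,4->2,3->4] -> levels [8 7 4 7 8]
Step 5: flows [0->1,0=4,4->1,4->2,4->3] -> levels [7 9 5 8 5]
Step 6: flows [1->0,0->4,1->4,2=4,3->4] -> levels [7 7 5 7 8]
Step 7: flows [0=1,4->0,4->1,4->2,4->3] -> levels [8 8 6 8 4]
Tank 4 first reaches <=4 at step 7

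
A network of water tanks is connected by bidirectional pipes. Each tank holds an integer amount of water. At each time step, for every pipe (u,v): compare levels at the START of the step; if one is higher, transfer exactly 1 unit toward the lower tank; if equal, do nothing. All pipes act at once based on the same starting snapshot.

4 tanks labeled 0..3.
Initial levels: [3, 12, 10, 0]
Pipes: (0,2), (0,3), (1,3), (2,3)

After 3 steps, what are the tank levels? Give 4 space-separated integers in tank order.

Step 1: flows [2->0,0->3,1->3,2->3] -> levels [3 11 8 3]
Step 2: flows [2->0,0=3,1->3,2->3] -> levels [4 10 6 5]
Step 3: flows [2->0,3->0,1->3,2->3] -> levels [6 9 4 6]

Answer: 6 9 4 6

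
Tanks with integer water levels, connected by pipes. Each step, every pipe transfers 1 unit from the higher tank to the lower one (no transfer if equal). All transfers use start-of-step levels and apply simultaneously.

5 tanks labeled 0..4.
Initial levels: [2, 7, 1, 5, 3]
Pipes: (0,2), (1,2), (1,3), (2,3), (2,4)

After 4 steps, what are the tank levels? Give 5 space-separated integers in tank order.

Answer: 4 4 2 4 4

Derivation:
Step 1: flows [0->2,1->2,1->3,3->2,4->2] -> levels [1 5 5 5 2]
Step 2: flows [2->0,1=2,1=3,2=3,2->4] -> levels [2 5 3 5 3]
Step 3: flows [2->0,1->2,1=3,3->2,2=4] -> levels [3 4 4 4 3]
Step 4: flows [2->0,1=2,1=3,2=3,2->4] -> levels [4 4 2 4 4]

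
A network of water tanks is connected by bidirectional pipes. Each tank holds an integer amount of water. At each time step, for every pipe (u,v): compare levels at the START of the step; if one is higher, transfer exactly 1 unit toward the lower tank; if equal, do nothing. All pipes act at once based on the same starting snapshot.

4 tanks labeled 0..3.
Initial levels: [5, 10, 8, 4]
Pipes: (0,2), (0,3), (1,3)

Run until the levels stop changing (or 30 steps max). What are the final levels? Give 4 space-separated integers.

Step 1: flows [2->0,0->3,1->3] -> levels [5 9 7 6]
Step 2: flows [2->0,3->0,1->3] -> levels [7 8 6 6]
Step 3: flows [0->2,0->3,1->3] -> levels [5 7 7 8]
Step 4: flows [2->0,3->0,3->1] -> levels [7 8 6 6]
  -> period-2 cycle: step 4 state = step 2 state; never stabilizes
  -> state at step 30: (30-2) mod 2 = 0, same as step 2 -> [7 8 6 6]

Answer: 7 8 6 6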